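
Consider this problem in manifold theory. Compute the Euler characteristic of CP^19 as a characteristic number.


For any closed oriented manifold, <e(TM),[M]> = chi(M).
chi(CP^19) = 19+1 = 20

20


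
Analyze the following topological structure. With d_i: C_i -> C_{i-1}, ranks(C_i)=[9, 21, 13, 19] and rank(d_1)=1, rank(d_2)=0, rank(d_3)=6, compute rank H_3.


rank H_k = rank(ker d_k) - rank(im d_{k+1}).
rank(ker d_3) = rank(C_3) - rank(d_3) = 19 - 6 = 13.
rank(im d_{3+1}) = 0.
rank H_3 = 13 - 0 = 13

13


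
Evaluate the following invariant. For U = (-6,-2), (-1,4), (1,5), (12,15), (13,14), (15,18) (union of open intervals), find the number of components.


Sort and merge overlapping open intervals.
Merged: (-6,-2), (-1,5), (12,15), (15,18).
Number of components = 4

4


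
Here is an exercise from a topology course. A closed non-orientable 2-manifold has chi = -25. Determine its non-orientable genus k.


chi = 2 - k for closed non-orientable surfaces with k crosscaps.
-25 = 2 - k
k = 2 - (-25) = 27

27


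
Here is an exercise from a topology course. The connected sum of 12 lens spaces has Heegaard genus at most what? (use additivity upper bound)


Heegaard genus satisfies g(A#B) <= g(A) + g(B).
Each lens space has g = 1.
Upper bound: 12 * 1 = 12

12


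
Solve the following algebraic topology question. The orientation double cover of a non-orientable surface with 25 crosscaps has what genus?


chi(N_25) = 2 - 25 = -23.
Double cover: chi(Sigma_g) = 2 * chi(N_25) = 2*(-23) = -46.
2 - 2g = -46, so g = (2 - (-46))/2 = 48/2 = 24

24


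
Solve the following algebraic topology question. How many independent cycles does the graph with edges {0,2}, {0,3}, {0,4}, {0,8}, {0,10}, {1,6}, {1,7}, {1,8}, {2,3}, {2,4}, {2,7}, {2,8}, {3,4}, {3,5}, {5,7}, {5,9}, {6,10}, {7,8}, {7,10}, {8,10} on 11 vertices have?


b_1 = E - V + (number of components).
E = 20, V = 11, components = 1.
b_1 = 20 - 11 + 1 = 10

10


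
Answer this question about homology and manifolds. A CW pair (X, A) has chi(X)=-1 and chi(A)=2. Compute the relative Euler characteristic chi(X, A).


Relative Euler characteristic: chi(X, A) = chi(X) - chi(A).
= -1 - (2) = -3

-3


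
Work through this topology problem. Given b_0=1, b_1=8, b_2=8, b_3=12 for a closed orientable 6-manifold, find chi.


By Poincare duality b_k = b_{6-k}, so full Betti numbers: b_0=1, b_1=8, b_2=8, b_3=12, b_4=8, b_5=8, b_6=1.
chi = sum (-1)^k b_k = -10

-10


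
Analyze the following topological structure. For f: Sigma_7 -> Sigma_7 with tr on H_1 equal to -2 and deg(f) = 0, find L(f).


L(f) = tr(f_0*) - tr(f_1*) + tr(f_2*).
= 1 - (-2) + (0)
= 3

3


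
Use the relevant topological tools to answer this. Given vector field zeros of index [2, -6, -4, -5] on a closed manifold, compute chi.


Poincare-Hopf: chi(M) = sum of indices of zeros.
chi = (2) + (-6) + (-4) + (-5) = -13

-13


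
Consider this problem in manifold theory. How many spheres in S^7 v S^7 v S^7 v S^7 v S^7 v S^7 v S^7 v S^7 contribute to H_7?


For a wedge of spheres, H_k (k>0) is free on one generator per sphere of dimension k.
Spheres of dimension 7: count = 8.
b_7 = 8

8


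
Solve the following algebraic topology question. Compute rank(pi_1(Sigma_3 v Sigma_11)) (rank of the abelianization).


For a wedge: H_1(A v B) = H_1(A) + H_1(B).
b_1(Sigma_3) = 6, b_1(Sigma_11) = 22.
b_1 = 6 + 22 = 28

28


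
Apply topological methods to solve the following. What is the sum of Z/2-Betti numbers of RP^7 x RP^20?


dim H^*(RP^n; Z/2) = n+1 (one Z/2 in each degree 0..n).
Total Betti number is multiplicative.
Total = (7+1) * (20+1) = 8 * 21 = 168

168


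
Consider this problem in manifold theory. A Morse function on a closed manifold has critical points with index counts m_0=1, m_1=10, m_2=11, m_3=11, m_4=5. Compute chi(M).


Morse theory: chi(M) = sum_k (-1)^k m_k where m_k = #(index-k critical points).
= (1) + (-10) + (11) + (-11) + (5) = -4

-4


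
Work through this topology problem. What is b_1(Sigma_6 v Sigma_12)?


For a wedge: H_1(A v B) = H_1(A) + H_1(B).
b_1(Sigma_6) = 12, b_1(Sigma_12) = 24.
b_1 = 12 + 24 = 36

36


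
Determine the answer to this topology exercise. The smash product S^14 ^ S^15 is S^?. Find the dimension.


S^m ^ S^n = S^{m+n}.
k = 14 + 15 = 29

29


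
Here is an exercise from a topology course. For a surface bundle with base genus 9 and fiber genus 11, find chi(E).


For a fiber bundle F -> E -> B (with CW structure): chi(E) = chi(B) * chi(F).
chi(Sigma_9) = -16, chi(Sigma_11) = -20.
chi(E) = (-16) * (-20) = 320

320


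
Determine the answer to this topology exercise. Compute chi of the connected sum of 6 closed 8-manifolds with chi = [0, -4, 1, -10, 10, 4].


For n-manifolds: chi(A#B) = chi(A) + chi(B) - chi(S^8).
chi(S^8) = 1 + (-1)^8 = 2.
chi(#) = (sum chi_i) - (6-1)*chi(S^8) = 1 - 5*2 = -9

-9


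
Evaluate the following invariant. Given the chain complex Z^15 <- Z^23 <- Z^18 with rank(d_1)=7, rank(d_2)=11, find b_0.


rank H_k = rank(ker d_k) - rank(im d_{k+1}).
rank(ker d_0) = rank(C_0) - rank(d_0) = 15 - 0 = 15.
rank(im d_{0+1}) = 7.
rank H_0 = 15 - 7 = 8

8


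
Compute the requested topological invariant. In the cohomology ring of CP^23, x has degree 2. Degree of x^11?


|x| = 2 in H^*(CP^n).
|x^11| = 11 * |x| = 11 * 2 = 22

22


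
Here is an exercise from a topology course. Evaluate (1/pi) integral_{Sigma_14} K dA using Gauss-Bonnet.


Gauss-Bonnet: integral K dA = 2*pi*chi(M).
chi(Sigma_14) = 2 - 2*14 = -26.
(integral K dA)/pi = 2*chi = 2*(-26) = -52

-52


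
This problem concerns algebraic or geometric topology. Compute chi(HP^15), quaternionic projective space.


HP^15 has one cell in each dimension 0, 4, ..., 4*15 (15+1 cells, all even-dim).
chi = 15 + 1 = 16

16


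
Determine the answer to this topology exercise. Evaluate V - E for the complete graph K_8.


K_8: V = 8, E = C(8,2) = 28.
chi = V - E = 8 - 28 = -20

-20


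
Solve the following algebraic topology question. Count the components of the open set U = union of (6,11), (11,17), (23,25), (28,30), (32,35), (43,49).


Sort and merge overlapping open intervals.
Merged: (6,11), (11,17), (23,25), (28,30), (32,35), (43,49).
Number of components = 6

6


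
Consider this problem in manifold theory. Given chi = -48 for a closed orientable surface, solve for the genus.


chi = 2 - 2g for closed orientable surfaces.
-48 = 2 - 2g
2g = 2 - (-48) = 50
g = 25

25


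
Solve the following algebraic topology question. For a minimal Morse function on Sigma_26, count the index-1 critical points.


A perfect Morse function has m_k = b_k.
For Sigma_26: b_0=1, b_1=2g=52, b_2=1.
Saddles m_1 = 2g = 52

52


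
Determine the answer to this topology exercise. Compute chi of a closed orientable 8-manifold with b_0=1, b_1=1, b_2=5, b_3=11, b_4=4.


By Poincare duality b_k = b_{8-k}, so full Betti numbers: b_0=1, b_1=1, b_2=5, b_3=11, b_4=4, b_5=11, b_6=5, b_7=1, b_8=1.
chi = sum (-1)^k b_k = -8

-8


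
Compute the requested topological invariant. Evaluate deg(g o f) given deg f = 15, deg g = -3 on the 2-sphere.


Degree is multiplicative under composition: deg(g o f) = deg(g) * deg(f).
= -3 * 15 = -45

-45


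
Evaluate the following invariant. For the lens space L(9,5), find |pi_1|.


pi_1(L(p,q)) = Z/pZ for any q coprime to p.
|pi_1(L(9,5))| = 9

9


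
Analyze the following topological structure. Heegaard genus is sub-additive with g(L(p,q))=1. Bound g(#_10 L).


Heegaard genus satisfies g(A#B) <= g(A) + g(B).
Each lens space has g = 1.
Upper bound: 10 * 1 = 10

10


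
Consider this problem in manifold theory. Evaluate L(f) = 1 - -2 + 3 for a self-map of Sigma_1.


L(f) = tr(f_0*) - tr(f_1*) + tr(f_2*).
= 1 - (-2) + (3)
= 6

6


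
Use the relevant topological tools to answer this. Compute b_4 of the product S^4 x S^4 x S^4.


Each S^d has Poincare polynomial 1 + t^d.
The product S^4 x S^4 x S^4 has Poincare polynomial prod(1+t^d_i).
Expanding: b_0=1, b_4=3, b_8=3, b_12=1.
b_4 = 3

3


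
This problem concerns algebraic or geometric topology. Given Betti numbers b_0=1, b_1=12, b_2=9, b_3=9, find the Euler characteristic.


chi = sum_k (-1)^k b_k.
= (1) + (-12) + (9) + (-9)
= -11

-11


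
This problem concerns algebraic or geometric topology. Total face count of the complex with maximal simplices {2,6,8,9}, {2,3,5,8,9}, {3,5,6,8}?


Each maximal simplex on m vertices has 2^m - 1 nonempty faces.
Take the union (dedupe shared faces).
Total distinct faces = 45

45


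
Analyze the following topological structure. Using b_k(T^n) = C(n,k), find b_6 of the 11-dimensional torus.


By the Kunneth formula, b_k(T^n) = C(n,k).
b_6(T^11) = C(11,6).
C(11,6) = 11!/(6!*5!) = 462

462


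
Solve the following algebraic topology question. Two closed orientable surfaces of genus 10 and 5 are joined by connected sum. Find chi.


chi(Sigma_10) = 2 - 2*10 = -18
chi(Sigma_5) = 2 - 2*5 = -8
For surfaces: chi(A#B) = chi(A) + chi(B) - 2.
chi = -18 + -8 - 2 = -28

-28


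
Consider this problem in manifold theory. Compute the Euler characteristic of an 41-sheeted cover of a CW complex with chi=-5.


For a finite covering: chi(E) = (number of sheets) * chi(B).
chi(E) = 41 * (-5) = -205

-205


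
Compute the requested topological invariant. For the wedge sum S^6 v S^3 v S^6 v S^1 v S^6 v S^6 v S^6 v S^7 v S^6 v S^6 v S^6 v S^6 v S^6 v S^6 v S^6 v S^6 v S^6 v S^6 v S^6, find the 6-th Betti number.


For a wedge of spheres, H_k (k>0) is free on one generator per sphere of dimension k.
Spheres of dimension 6: count = 16.
b_6 = 16

16


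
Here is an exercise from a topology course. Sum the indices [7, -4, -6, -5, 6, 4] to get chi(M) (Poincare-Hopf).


Poincare-Hopf: chi(M) = sum of indices of zeros.
chi = (7) + (-4) + (-6) + (-5) + (6) + (4) = 2

2


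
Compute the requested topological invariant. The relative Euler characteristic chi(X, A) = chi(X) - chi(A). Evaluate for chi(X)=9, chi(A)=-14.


Relative Euler characteristic: chi(X, A) = chi(X) - chi(A).
= 9 - (-14) = 23

23


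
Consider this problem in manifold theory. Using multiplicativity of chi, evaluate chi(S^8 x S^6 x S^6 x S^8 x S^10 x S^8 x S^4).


chi is multiplicative: chi(X x Y) = chi(X) chi(Y).
Each even-dim sphere has chi = 2. There are 7 factors.
chi = 2^7 = 128

128


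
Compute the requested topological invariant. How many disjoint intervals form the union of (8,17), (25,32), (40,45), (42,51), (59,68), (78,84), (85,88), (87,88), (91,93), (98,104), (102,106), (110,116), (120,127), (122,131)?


Sort and merge overlapping open intervals.
Merged: (8,17), (25,32), (40,51), (59,68), (78,84), (85,88), (91,93), (98,106), (110,116), (120,131).
Number of components = 10

10


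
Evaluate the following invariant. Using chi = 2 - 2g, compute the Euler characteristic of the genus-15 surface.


For a closed orientable surface of genus g: chi = 2 - 2g.
Here g = 15.
chi = 2 - 2*15 = 2 - 30 = -28

-28


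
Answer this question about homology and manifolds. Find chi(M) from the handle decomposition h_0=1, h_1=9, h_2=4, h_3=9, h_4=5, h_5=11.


Handles of index k contribute (-1)^k to chi (same as CW cells).
chi = (1) + (-9) + (4) + (-9) + (5) + (-11) = -19

-19


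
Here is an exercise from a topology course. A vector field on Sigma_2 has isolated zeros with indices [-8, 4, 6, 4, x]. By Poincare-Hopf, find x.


Poincare-Hopf: sum of indices = chi(M).
chi(Sigma_2) = 2 - 2*2 = -2.
Sum of known indices = 6.
x = chi - (sum known) = -2 - (6) = -8

-8


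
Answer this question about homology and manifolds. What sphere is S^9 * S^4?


Join of spheres: S^m * S^n = S^{m+n+1}.
dim = 9 + 4 + 1 = 14

14


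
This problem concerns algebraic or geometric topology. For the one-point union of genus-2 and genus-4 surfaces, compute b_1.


For a wedge: H_1(A v B) = H_1(A) + H_1(B).
b_1(Sigma_2) = 4, b_1(Sigma_4) = 8.
b_1 = 4 + 8 = 12

12


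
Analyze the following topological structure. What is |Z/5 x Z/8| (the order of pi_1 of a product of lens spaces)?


pi_1(X x Y) = pi_1(X) x pi_1(Y).
pi_1(L(5,1)) = Z/5, pi_1(L(8,1)) = Z/8.
|Z/5 x Z/8| = 5 * 8 = 40

40


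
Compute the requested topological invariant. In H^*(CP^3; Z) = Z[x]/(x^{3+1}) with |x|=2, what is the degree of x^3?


|x| = 2 in H^*(CP^n).
|x^3| = 3 * |x| = 3 * 2 = 6

6


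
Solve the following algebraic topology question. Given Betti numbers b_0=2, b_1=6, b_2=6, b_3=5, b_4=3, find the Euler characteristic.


chi = sum_k (-1)^k b_k.
= (2) + (-6) + (6) + (-5) + (3)
= 0

0


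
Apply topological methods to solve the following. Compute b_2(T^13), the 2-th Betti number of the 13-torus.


By the Kunneth formula, b_k(T^n) = C(n,k).
b_2(T^13) = C(13,2).
C(13,2) = 13!/(2!*11!) = 78

78


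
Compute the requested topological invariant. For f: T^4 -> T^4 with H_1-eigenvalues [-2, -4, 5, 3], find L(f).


For a torus self-map: L(f) = det(I - A) where A acts on H_1.
L(f) = (1--2) * (1--4) * (1-5) * (1-3) = 3 * 5 * -4 * -2 = 120

120


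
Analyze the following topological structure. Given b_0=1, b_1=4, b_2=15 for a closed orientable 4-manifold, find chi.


By Poincare duality b_k = b_{4-k}, so full Betti numbers: b_0=1, b_1=4, b_2=15, b_3=4, b_4=1.
chi = sum (-1)^k b_k = 9

9


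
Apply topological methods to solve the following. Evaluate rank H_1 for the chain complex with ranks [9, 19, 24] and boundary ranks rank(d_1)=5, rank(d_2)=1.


rank H_k = rank(ker d_k) - rank(im d_{k+1}).
rank(ker d_1) = rank(C_1) - rank(d_1) = 19 - 5 = 14.
rank(im d_{1+1}) = 1.
rank H_1 = 14 - 1 = 13

13


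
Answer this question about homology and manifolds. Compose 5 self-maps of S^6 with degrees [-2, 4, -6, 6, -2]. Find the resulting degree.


Degree is multiplicative: deg(composition) = product of degrees.
= (-2) * (4) * (-6) * (6) * (-2) = -576

-576


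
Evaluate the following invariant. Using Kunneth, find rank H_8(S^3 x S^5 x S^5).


Each S^d has Poincare polynomial 1 + t^d.
The product S^3 x S^5 x S^5 has Poincare polynomial prod(1+t^d_i).
Expanding: b_0=1, b_3=1, b_5=2, b_8=2, b_10=1, b_13=1.
b_8 = 2

2


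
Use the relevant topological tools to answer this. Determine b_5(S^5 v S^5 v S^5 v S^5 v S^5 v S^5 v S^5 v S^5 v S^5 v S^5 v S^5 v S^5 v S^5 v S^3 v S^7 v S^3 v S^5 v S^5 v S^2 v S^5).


For a wedge of spheres, H_k (k>0) is free on one generator per sphere of dimension k.
Spheres of dimension 5: count = 16.
b_5 = 16

16


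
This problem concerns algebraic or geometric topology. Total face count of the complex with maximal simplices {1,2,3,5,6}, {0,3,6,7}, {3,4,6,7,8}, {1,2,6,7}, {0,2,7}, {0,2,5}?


Each maximal simplex on m vertices has 2^m - 1 nonempty faces.
Take the union (dedupe shared faces).
Total distinct faces = 77

77


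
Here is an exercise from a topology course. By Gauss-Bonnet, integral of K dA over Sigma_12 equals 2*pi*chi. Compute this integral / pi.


Gauss-Bonnet: integral K dA = 2*pi*chi(M).
chi(Sigma_12) = 2 - 2*12 = -22.
(integral K dA)/pi = 2*chi = 2*(-22) = -44

-44


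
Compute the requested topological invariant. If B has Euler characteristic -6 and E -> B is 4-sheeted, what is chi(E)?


For a finite covering: chi(E) = (number of sheets) * chi(B).
chi(E) = 4 * (-6) = -24

-24


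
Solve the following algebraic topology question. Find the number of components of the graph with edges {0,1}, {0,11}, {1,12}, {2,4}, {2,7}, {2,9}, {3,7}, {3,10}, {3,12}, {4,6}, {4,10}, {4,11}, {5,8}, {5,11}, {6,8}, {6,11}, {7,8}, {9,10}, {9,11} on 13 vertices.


Run DFS/union-find over 13 vertices.
V = 13, E = 19.
Number of components = 1

1


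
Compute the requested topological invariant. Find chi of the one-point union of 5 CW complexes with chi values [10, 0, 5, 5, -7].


chi(A v B) = chi(A) + chi(B) - 1 (one point identified).
For 5 spaces: chi = (sum chi_i) - (5 - 1).
sum = 13; chi = 13 - 4 = 9

9


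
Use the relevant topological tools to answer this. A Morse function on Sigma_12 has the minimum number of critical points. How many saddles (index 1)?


A perfect Morse function has m_k = b_k.
For Sigma_12: b_0=1, b_1=2g=24, b_2=1.
Saddles m_1 = 2g = 24

24


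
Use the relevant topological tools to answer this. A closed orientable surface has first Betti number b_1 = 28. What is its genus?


For a closed orientable surface: b_1 = 2g.
28 = 2g
g = 28 / 2 = 14

14


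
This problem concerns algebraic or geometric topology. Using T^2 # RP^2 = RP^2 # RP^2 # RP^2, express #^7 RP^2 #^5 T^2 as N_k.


Since a >= 1, the sum is non-orientable; each T^2 can be replaced by RP^2 # RP^2 (since T^2#RP^2 = 3RP^2).
Total crosscaps k = 7 + 2*5 = 17.
Check via chi: chi = 7*1 + 5*0 - (7+5-1)*2 = -15 = 2 - k = -15. Consistent.

17


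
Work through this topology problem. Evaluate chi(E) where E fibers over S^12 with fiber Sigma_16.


chi(S^12) = 2 (n even), chi(Sigma_16) = 2 - 2*16 = -30.
chi(E) = 2 * (-30) = -60

-60


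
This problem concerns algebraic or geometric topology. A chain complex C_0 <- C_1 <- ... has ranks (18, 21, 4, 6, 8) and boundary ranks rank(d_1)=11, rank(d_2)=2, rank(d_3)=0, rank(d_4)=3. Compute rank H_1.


rank H_k = rank(ker d_k) - rank(im d_{k+1}).
rank(ker d_1) = rank(C_1) - rank(d_1) = 21 - 11 = 10.
rank(im d_{1+1}) = 2.
rank H_1 = 10 - 2 = 8

8


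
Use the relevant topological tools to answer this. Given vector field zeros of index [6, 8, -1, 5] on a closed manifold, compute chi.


Poincare-Hopf: chi(M) = sum of indices of zeros.
chi = (6) + (8) + (-1) + (5) = 18

18


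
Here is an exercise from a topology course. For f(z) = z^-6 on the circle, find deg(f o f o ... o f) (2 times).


deg(f) = -6. Degree is multiplicative: deg(f^2) = (deg f)^2.
deg(f^2) = (-6)^2 = 36

36


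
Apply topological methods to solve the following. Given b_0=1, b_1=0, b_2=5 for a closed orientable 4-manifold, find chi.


By Poincare duality b_k = b_{4-k}, so full Betti numbers: b_0=1, b_1=0, b_2=5, b_3=0, b_4=1.
chi = sum (-1)^k b_k = 7

7


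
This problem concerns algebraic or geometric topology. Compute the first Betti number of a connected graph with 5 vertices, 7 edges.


For a connected graph: rank(pi_1) = b_1 = E - V + 1 = 1 - chi.
chi = V - E = 5 - 7 = -2.
rank = 1 - (-2) = 7 - 5 + 1 = 3

3


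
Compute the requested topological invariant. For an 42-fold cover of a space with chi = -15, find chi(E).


For a finite covering: chi(E) = (number of sheets) * chi(B).
chi(E) = 42 * (-15) = -630

-630


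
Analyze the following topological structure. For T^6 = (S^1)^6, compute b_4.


By the Kunneth formula, b_k(T^n) = C(n,k).
b_4(T^6) = C(6,4).
C(6,4) = 6!/(4!*2!) = 15

15


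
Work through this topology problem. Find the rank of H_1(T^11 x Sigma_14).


pi_1(A x B) = pi_1(A) x pi_1(B); rank of abelianization = b_1.
b_1(T^11) = 11, b_1(Sigma_14) = 2*14 = 28.
b_1(product) = 11 + 28 = 39

39


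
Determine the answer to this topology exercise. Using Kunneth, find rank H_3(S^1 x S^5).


Each S^d has Poincare polynomial 1 + t^d.
The product S^1 x S^5 has Poincare polynomial prod(1+t^d_i).
Expanding: b_0=1, b_1=1, b_5=1, b_6=1.
b_3 = 0

0


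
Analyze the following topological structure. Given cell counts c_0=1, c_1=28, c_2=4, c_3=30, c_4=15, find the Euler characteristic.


chi = sum_k (-1)^k c_k.
= (-1)^0*1 + (-1)^1*28 + (-1)^2*4 + (-1)^3*30 + (-1)^4*15
= (1) + (-28) + (4) + (-30) + (15)
= -38

-38


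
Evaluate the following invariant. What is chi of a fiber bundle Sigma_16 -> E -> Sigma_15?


For a fiber bundle F -> E -> B (with CW structure): chi(E) = chi(B) * chi(F).
chi(Sigma_15) = -28, chi(Sigma_16) = -30.
chi(E) = (-28) * (-30) = 840

840


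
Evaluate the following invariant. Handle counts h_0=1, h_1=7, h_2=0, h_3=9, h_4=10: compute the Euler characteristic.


Handles of index k contribute (-1)^k to chi (same as CW cells).
chi = (1) + (-7) + (0) + (-9) + (10) = -5

-5


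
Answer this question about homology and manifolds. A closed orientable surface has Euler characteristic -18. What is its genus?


chi = 2 - 2g for closed orientable surfaces.
-18 = 2 - 2g
2g = 2 - (-18) = 20
g = 10

10


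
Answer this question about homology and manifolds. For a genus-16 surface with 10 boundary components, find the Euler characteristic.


For a compact orientable surface with genus g and b boundary components: chi = 2 - 2g - b.
chi = 2 - 2*16 - 10 = 2 - 32 - 10 = -40

-40


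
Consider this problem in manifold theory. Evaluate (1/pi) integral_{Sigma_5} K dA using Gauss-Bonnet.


Gauss-Bonnet: integral K dA = 2*pi*chi(M).
chi(Sigma_5) = 2 - 2*5 = -8.
(integral K dA)/pi = 2*chi = 2*(-8) = -16

-16


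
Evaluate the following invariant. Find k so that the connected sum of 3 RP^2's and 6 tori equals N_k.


Since a >= 1, the sum is non-orientable; each T^2 can be replaced by RP^2 # RP^2 (since T^2#RP^2 = 3RP^2).
Total crosscaps k = 3 + 2*6 = 15.
Check via chi: chi = 3*1 + 6*0 - (3+6-1)*2 = -13 = 2 - k = -13. Consistent.

15


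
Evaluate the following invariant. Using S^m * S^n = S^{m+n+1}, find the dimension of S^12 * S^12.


Join of spheres: S^m * S^n = S^{m+n+1}.
dim = 12 + 12 + 1 = 25

25


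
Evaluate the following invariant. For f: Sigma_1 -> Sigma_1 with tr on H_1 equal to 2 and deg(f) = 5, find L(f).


L(f) = tr(f_0*) - tr(f_1*) + tr(f_2*).
= 1 - (2) + (5)
= 4

4


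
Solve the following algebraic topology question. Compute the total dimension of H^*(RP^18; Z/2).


H^k(RP^18; Z/2) = Z/2 for each 0 <= k <= 18.
Total dimension = 18 + 1 = 19

19


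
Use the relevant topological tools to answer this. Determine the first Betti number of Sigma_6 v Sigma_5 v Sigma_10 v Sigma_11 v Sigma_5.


For a wedge X v Y: reduced H_k(X v Y) = H_k(X) + H_k(Y).
Each Sigma_g contributes b_1 = 2g.
b_1 = 12 + 10 + 20 + 22 + 10 = 74

74


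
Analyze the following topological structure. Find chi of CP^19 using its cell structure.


CP^19 has one cell in each even dimension 0, 2, ..., 2*19 (19+1 cells total).
All cells are even-dimensional, so chi = number of cells.
chi = 19 + 1 = 20

20


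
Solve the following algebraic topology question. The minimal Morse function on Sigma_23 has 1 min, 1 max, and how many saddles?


A perfect Morse function has m_k = b_k.
For Sigma_23: b_0=1, b_1=2g=46, b_2=1.
Saddles m_1 = 2g = 46

46


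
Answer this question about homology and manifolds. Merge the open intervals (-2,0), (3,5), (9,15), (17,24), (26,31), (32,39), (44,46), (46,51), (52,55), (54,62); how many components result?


Sort and merge overlapping open intervals.
Merged: (-2,0), (3,5), (9,15), (17,24), (26,31), (32,39), (44,46), (46,51), (52,62).
Number of components = 9

9


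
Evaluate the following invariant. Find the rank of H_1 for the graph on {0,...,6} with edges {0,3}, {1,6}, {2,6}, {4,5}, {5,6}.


b_1 = E - V + (number of components).
E = 5, V = 7, components = 2.
b_1 = 5 - 7 + 2 = 0

0


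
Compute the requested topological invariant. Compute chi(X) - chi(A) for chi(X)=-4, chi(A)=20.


Relative Euler characteristic: chi(X, A) = chi(X) - chi(A).
= -4 - (20) = -24

-24


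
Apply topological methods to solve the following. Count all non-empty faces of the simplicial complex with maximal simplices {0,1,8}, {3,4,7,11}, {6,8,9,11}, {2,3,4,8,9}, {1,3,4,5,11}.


Each maximal simplex on m vertices has 2^m - 1 nonempty faces.
Take the union (dedupe shared faces).
Total distinct faces = 83

83


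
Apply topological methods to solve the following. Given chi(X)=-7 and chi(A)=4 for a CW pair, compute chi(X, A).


Relative Euler characteristic: chi(X, A) = chi(X) - chi(A).
= -7 - (4) = -11

-11


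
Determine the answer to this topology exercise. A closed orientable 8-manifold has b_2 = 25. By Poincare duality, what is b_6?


Poincare duality for closed orientable n-manifolds: b_k = b_{n-k}.
Here n = 8, so b_6 = b_2 = 25

25


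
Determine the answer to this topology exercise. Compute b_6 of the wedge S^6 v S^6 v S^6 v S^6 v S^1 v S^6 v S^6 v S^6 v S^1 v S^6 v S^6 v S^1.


For a wedge of spheres, H_k (k>0) is free on one generator per sphere of dimension k.
Spheres of dimension 6: count = 9.
b_6 = 9

9


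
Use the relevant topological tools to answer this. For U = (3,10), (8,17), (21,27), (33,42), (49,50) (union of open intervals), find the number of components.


Sort and merge overlapping open intervals.
Merged: (3,17), (21,27), (33,42), (49,50).
Number of components = 4

4


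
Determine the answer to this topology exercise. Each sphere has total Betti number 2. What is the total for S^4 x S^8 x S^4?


Total Betti number is multiplicative under products.
Each S^d (d>=1) has total Betti number 2.
There are 3 sphere factors.
Total = 2^3 = 8

8


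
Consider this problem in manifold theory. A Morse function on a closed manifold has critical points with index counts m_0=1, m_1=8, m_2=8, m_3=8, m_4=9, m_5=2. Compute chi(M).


Morse theory: chi(M) = sum_k (-1)^k m_k where m_k = #(index-k critical points).
= (1) + (-8) + (8) + (-8) + (9) + (-2) = 0

0


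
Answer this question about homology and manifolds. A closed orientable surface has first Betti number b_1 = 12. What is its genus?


For a closed orientable surface: b_1 = 2g.
12 = 2g
g = 12 / 2 = 6

6


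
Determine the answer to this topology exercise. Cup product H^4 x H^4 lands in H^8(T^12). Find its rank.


Cup product: H^p x H^q -> H^{p+q}; here p+q = 4+4 = 8.
rank H^k(T^n) = C(n,k).
C(12,8) = 495

495


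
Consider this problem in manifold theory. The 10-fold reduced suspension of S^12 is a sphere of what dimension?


Each suspension raises dimension by 1: Sigma S^n = S^{n+1}.
Sigma^10 S^12 = S^{12+10} = S^22

22


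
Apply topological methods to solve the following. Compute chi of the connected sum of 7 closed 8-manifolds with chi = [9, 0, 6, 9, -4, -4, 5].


For n-manifolds: chi(A#B) = chi(A) + chi(B) - chi(S^8).
chi(S^8) = 1 + (-1)^8 = 2.
chi(#) = (sum chi_i) - (7-1)*chi(S^8) = 21 - 6*2 = 9

9


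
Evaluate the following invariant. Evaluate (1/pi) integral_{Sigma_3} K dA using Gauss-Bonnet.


Gauss-Bonnet: integral K dA = 2*pi*chi(M).
chi(Sigma_3) = 2 - 2*3 = -4.
(integral K dA)/pi = 2*chi = 2*(-4) = -8

-8


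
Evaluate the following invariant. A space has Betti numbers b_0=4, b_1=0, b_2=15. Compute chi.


chi = sum_k (-1)^k b_k.
= (4) + (0) + (15)
= 19

19


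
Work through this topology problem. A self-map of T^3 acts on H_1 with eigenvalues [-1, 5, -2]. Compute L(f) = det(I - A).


For a torus self-map: L(f) = det(I - A) where A acts on H_1.
L(f) = (1--1) * (1-5) * (1--2) = 2 * -4 * 3 = -24

-24


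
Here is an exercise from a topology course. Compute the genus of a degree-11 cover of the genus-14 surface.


For an n-sheeted cover: chi(E) = n * chi(B).
chi(Sigma_14) = 2 - 2*14 = -26.
chi(E) = 11 * (-26) = -286.
genus(E) = (2 - chi(E))/2 = (2 - (-286))/2 = 288/2 = 144

144


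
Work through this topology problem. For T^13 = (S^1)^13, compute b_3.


By the Kunneth formula, b_k(T^n) = C(n,k).
b_3(T^13) = C(13,3).
C(13,3) = 13!/(3!*10!) = 286

286


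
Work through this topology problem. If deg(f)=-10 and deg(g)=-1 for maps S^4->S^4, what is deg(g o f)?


Degree is multiplicative under composition: deg(g o f) = deg(g) * deg(f).
= -1 * -10 = 10

10


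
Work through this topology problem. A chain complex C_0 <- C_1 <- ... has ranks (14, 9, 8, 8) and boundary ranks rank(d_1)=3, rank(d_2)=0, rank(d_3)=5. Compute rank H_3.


rank H_k = rank(ker d_k) - rank(im d_{k+1}).
rank(ker d_3) = rank(C_3) - rank(d_3) = 8 - 5 = 3.
rank(im d_{3+1}) = 0.
rank H_3 = 3 - 0 = 3

3


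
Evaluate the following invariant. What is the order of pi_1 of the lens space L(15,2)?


pi_1(L(p,q)) = Z/pZ for any q coprime to p.
|pi_1(L(15,2))| = 15

15


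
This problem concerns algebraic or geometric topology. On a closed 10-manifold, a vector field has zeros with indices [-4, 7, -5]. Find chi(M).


Poincare-Hopf: chi(M) = sum of indices of zeros.
chi = (-4) + (7) + (-5) = -2

-2


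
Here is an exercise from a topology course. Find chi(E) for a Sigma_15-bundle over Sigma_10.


For a fiber bundle F -> E -> B (with CW structure): chi(E) = chi(B) * chi(F).
chi(Sigma_10) = -18, chi(Sigma_15) = -28.
chi(E) = (-18) * (-28) = 504

504


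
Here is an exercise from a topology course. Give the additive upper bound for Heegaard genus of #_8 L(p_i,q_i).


Heegaard genus satisfies g(A#B) <= g(A) + g(B).
Each lens space has g = 1.
Upper bound: 8 * 1 = 8

8


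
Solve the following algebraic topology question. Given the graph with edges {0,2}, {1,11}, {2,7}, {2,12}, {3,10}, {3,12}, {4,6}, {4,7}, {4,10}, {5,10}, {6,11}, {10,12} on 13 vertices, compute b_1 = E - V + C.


b_1 = E - V + (number of components).
E = 12, V = 13, components = 3.
b_1 = 12 - 13 + 3 = 2

2


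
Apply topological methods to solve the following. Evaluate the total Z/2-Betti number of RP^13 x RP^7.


dim H^*(RP^n; Z/2) = n+1 (one Z/2 in each degree 0..n).
Total Betti number is multiplicative.
Total = (13+1) * (7+1) = 14 * 8 = 112

112


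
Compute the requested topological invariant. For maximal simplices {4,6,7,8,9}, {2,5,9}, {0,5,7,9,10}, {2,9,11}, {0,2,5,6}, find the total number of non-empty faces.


Each maximal simplex on m vertices has 2^m - 1 nonempty faces.
Take the union (dedupe shared faces).
Total distinct faces = 76

76


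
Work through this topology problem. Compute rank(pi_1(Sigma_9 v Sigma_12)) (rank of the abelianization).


For a wedge: H_1(A v B) = H_1(A) + H_1(B).
b_1(Sigma_9) = 18, b_1(Sigma_12) = 24.
b_1 = 18 + 24 = 42

42


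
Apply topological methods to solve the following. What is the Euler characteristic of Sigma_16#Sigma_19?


chi(Sigma_16) = 2 - 2*16 = -30
chi(Sigma_19) = 2 - 2*19 = -36
For surfaces: chi(A#B) = chi(A) + chi(B) - 2.
chi = -30 + -36 - 2 = -68

-68


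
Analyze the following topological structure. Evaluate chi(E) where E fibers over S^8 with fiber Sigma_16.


chi(S^8) = 2 (n even), chi(Sigma_16) = 2 - 2*16 = -30.
chi(E) = 2 * (-30) = -60

-60


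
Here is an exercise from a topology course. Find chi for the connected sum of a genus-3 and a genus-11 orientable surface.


chi(Sigma_3) = 2 - 2*3 = -4
chi(Sigma_11) = 2 - 2*11 = -20
For surfaces: chi(A#B) = chi(A) + chi(B) - 2.
chi = -4 + -20 - 2 = -26

-26


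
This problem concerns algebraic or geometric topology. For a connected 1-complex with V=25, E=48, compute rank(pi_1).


For a connected graph: rank(pi_1) = b_1 = E - V + 1 = 1 - chi.
chi = V - E = 25 - 48 = -23.
rank = 1 - (-23) = 48 - 25 + 1 = 24

24


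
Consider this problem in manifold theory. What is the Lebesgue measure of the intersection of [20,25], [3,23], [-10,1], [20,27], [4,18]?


Intersection = [max(a_i), min(b_i)] = [20, 1].
Since 20 > 1, the intersection is empty.
Length = 0

0


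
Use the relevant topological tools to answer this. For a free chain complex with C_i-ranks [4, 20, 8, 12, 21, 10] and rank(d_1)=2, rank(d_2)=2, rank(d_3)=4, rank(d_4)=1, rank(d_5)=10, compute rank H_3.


rank H_k = rank(ker d_k) - rank(im d_{k+1}).
rank(ker d_3) = rank(C_3) - rank(d_3) = 12 - 4 = 8.
rank(im d_{3+1}) = 1.
rank H_3 = 8 - 1 = 7

7


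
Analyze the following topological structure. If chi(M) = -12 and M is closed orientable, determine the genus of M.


chi = 2 - 2g for closed orientable surfaces.
-12 = 2 - 2g
2g = 2 - (-12) = 14
g = 7

7


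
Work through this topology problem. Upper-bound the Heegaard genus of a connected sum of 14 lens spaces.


Heegaard genus satisfies g(A#B) <= g(A) + g(B).
Each lens space has g = 1.
Upper bound: 14 * 1 = 14

14


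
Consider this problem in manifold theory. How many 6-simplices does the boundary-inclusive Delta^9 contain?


Delta^9 has 9+1 vertices. A 6-face is a choice of 6+1 vertices.
f_6 = C(9+1, 6+1) = C(10,7) = 120

120


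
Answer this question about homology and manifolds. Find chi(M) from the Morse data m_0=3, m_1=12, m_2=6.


Morse theory: chi(M) = sum_k (-1)^k m_k where m_k = #(index-k critical points).
= (3) + (-12) + (6) = -3

-3


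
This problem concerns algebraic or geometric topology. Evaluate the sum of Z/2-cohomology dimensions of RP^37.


H^k(RP^37; Z/2) = Z/2 for each 0 <= k <= 37.
Total dimension = 37 + 1 = 38

38


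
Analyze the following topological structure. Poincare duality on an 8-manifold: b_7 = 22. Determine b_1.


Poincare duality for closed orientable n-manifolds: b_k = b_{n-k}.
Here n = 8, so b_1 = b_7 = 22

22


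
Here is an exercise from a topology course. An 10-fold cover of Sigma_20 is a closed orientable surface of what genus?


For an n-sheeted cover: chi(E) = n * chi(B).
chi(Sigma_20) = 2 - 2*20 = -38.
chi(E) = 10 * (-38) = -380.
genus(E) = (2 - chi(E))/2 = (2 - (-380))/2 = 382/2 = 191

191


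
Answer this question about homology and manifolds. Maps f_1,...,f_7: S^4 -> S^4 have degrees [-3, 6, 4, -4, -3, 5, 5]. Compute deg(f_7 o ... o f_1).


Degree is multiplicative: deg(composition) = product of degrees.
= (-3) * (6) * (4) * (-4) * (-3) * (5) * (5) = -21600

-21600


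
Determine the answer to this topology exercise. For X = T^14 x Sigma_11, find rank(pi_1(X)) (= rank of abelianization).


pi_1(A x B) = pi_1(A) x pi_1(B); rank of abelianization = b_1.
b_1(T^14) = 14, b_1(Sigma_11) = 2*11 = 22.
b_1(product) = 14 + 22 = 36

36


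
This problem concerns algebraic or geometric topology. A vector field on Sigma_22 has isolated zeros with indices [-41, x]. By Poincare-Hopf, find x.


Poincare-Hopf: sum of indices = chi(M).
chi(Sigma_22) = 2 - 2*22 = -42.
Sum of known indices = -41.
x = chi - (sum known) = -42 - (-41) = -1

-1


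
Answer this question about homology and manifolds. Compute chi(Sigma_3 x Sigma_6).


chi(Sigma_3) = 2 - 2*3 = -4
chi(Sigma_6) = 2 - 2*6 = -10
chi(product) = (-4) * (-10) = 40

40


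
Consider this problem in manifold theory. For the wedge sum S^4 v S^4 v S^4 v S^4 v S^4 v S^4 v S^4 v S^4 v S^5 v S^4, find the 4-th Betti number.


For a wedge of spheres, H_k (k>0) is free on one generator per sphere of dimension k.
Spheres of dimension 4: count = 9.
b_4 = 9

9


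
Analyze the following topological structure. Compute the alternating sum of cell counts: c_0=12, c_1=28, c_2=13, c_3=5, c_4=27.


chi = sum_k (-1)^k c_k.
= (-1)^0*12 + (-1)^1*28 + (-1)^2*13 + (-1)^3*5 + (-1)^4*27
= (12) + (-28) + (13) + (-5) + (27)
= 19

19


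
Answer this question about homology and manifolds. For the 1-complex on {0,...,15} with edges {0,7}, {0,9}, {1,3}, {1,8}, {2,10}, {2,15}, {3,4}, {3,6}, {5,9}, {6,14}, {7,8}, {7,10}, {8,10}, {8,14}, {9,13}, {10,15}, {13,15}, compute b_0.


Run DFS/union-find over 16 vertices.
V = 16, E = 17.
Number of components = 3

3


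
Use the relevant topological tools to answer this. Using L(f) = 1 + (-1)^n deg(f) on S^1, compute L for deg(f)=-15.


On S^1: L(f) = tr(f_0*) + (-1)^1 tr(f_1*) = 1 + (-1)^1 * deg(f).
L(f) = 1 + (-1)^1 * -15 = 1 + 15 = 16

16


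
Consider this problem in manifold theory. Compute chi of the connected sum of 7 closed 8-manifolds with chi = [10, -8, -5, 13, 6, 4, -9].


For n-manifolds: chi(A#B) = chi(A) + chi(B) - chi(S^8).
chi(S^8) = 1 + (-1)^8 = 2.
chi(#) = (sum chi_i) - (7-1)*chi(S^8) = 11 - 6*2 = -1

-1


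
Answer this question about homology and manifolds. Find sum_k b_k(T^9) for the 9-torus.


b_k(T^9) = C(9,k), so the sum over k is sum_k C(9,k) = 2^9.
Total = 2^9 = 512

512


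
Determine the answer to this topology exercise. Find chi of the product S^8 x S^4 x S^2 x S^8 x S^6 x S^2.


chi is multiplicative: chi(X x Y) = chi(X) chi(Y).
Each even-dim sphere has chi = 2. There are 6 factors.
chi = 2^6 = 64

64


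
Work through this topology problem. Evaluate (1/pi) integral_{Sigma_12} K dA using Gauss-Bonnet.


Gauss-Bonnet: integral K dA = 2*pi*chi(M).
chi(Sigma_12) = 2 - 2*12 = -22.
(integral K dA)/pi = 2*chi = 2*(-22) = -44

-44


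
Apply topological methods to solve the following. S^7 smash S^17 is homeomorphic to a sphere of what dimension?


S^m ^ S^n = S^{m+n}.
k = 7 + 17 = 24

24


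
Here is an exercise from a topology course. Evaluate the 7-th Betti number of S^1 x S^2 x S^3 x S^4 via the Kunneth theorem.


Each S^d has Poincare polynomial 1 + t^d.
The product S^1 x S^2 x S^3 x S^4 has Poincare polynomial prod(1+t^d_i).
Expanding: b_0=1, b_1=1, b_2=1, b_3=2, b_4=2, b_5=2, b_6=2, b_7=2, b_8=1, b_9=1, b_10=1.
b_7 = 2

2


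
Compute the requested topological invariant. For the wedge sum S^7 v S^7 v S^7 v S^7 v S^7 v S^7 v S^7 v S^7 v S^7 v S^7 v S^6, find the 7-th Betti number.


For a wedge of spheres, H_k (k>0) is free on one generator per sphere of dimension k.
Spheres of dimension 7: count = 10.
b_7 = 10

10


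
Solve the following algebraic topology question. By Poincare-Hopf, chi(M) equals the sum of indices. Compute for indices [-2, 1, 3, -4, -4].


Poincare-Hopf: chi(M) = sum of indices of zeros.
chi = (-2) + (1) + (3) + (-4) + (-4) = -6

-6


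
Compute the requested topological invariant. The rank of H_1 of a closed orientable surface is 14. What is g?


For a closed orientable surface: b_1 = 2g.
14 = 2g
g = 14 / 2 = 7

7


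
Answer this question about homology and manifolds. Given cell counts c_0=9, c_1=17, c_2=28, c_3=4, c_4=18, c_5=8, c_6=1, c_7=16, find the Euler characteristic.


chi = sum_k (-1)^k c_k.
= (-1)^0*9 + (-1)^1*17 + (-1)^2*28 + (-1)^3*4 + (-1)^4*18 + (-1)^5*8 + (-1)^6*1 + (-1)^7*16
= (9) + (-17) + (28) + (-4) + (18) + (-8) + (1) + (-16)
= 11

11


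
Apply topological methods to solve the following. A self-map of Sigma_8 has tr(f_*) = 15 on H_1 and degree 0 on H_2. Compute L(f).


L(f) = tr(f_0*) - tr(f_1*) + tr(f_2*).
= 1 - (15) + (0)
= -14

-14


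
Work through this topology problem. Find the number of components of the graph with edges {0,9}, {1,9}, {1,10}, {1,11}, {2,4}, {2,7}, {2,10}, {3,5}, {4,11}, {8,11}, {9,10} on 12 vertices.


Run DFS/union-find over 12 vertices.
V = 12, E = 11.
Number of components = 3

3


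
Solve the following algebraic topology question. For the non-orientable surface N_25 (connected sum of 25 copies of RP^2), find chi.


For a non-orientable closed surface with k crosscaps: chi = 2 - k.
Here k = 25.
chi = 2 - 25 = -23

-23


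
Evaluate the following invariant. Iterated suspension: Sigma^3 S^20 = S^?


Each suspension raises dimension by 1: Sigma S^n = S^{n+1}.
Sigma^3 S^20 = S^{20+3} = S^23

23


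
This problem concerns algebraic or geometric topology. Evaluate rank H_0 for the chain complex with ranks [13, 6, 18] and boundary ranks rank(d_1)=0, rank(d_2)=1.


rank H_k = rank(ker d_k) - rank(im d_{k+1}).
rank(ker d_0) = rank(C_0) - rank(d_0) = 13 - 0 = 13.
rank(im d_{0+1}) = 0.
rank H_0 = 13 - 0 = 13

13


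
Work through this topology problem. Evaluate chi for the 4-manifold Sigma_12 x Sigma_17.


chi(Sigma_12) = 2 - 2*12 = -22
chi(Sigma_17) = 2 - 2*17 = -32
chi(product) = (-22) * (-32) = 704

704


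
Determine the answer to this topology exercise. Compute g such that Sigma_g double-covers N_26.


chi(N_26) = 2 - 26 = -24.
Double cover: chi(Sigma_g) = 2 * chi(N_26) = 2*(-24) = -48.
2 - 2g = -48, so g = (2 - (-48))/2 = 50/2 = 25

25


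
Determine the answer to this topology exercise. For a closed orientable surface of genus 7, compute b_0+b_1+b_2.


For Sigma_7: b_0 = 1, b_1 = 2g = 14, b_2 = 1.
Total = 1 + 14 + 1 = 16

16


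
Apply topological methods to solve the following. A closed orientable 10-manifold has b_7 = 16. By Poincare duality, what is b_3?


Poincare duality for closed orientable n-manifolds: b_k = b_{n-k}.
Here n = 10, so b_3 = b_7 = 16

16
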